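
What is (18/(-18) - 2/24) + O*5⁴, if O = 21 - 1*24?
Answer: -22513/12 ≈ -1876.1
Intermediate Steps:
O = -3 (O = 21 - 24 = -3)
(18/(-18) - 2/24) + O*5⁴ = (18/(-18) - 2/24) - 3*5⁴ = (18*(-1/18) - 2*1/24) - 3*625 = (-1 - 1/12) - 1875 = -13/12 - 1875 = -22513/12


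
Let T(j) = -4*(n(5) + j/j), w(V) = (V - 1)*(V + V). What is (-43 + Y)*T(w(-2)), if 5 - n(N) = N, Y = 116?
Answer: -292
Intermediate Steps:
w(V) = 2*V*(-1 + V) (w(V) = (-1 + V)*(2*V) = 2*V*(-1 + V))
n(N) = 5 - N
T(j) = -4 (T(j) = -4*((5 - 1*5) + j/j) = -4*((5 - 5) + 1) = -4*(0 + 1) = -4*1 = -4)
(-43 + Y)*T(w(-2)) = (-43 + 116)*(-4) = 73*(-4) = -292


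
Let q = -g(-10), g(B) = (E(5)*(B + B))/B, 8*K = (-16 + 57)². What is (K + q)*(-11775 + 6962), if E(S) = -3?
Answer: -8321677/8 ≈ -1.0402e+6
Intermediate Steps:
K = 1681/8 (K = (-16 + 57)²/8 = (⅛)*41² = (⅛)*1681 = 1681/8 ≈ 210.13)
g(B) = -6 (g(B) = (-3*(B + B))/B = (-6*B)/B = -6)
q = 6 (q = -1*(-6) = 6)
(K + q)*(-11775 + 6962) = (1681/8 + 6)*(-11775 + 6962) = (1729/8)*(-4813) = -8321677/8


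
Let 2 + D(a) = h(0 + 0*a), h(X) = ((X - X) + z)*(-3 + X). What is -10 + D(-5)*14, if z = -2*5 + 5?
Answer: 172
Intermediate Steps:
z = -5 (z = -10 + 5 = -5)
h(X) = 15 - 5*X (h(X) = ((X - X) - 5)*(-3 + X) = (0 - 5)*(-3 + X) = -5*(-3 + X) = 15 - 5*X)
D(a) = 13 (D(a) = -2 + (15 - 5*(0 + 0*a)) = -2 + (15 - 5*(0 + 0)) = -2 + (15 - 5*0) = -2 + (15 + 0) = -2 + 15 = 13)
-10 + D(-5)*14 = -10 + 13*14 = -10 + 182 = 172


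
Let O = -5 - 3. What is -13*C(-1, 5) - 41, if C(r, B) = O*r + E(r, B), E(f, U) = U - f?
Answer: -223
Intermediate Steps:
O = -8
C(r, B) = B - 9*r (C(r, B) = -8*r + (B - r) = B - 9*r)
-13*C(-1, 5) - 41 = -13*(5 - 9*(-1)) - 41 = -13*(5 + 9) - 41 = -13*14 - 41 = -182 - 41 = -223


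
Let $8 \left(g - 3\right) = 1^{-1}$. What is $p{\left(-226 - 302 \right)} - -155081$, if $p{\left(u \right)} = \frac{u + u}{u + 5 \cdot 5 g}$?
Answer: $\frac{558144967}{3599} \approx 1.5508 \cdot 10^{5}$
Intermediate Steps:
$g = \frac{25}{8}$ ($g = 3 + \frac{1}{8 \cdot 1} = 3 + \frac{1}{8} \cdot 1 = 3 + \frac{1}{8} = \frac{25}{8} \approx 3.125$)
$p{\left(u \right)} = \frac{2 u}{\frac{625}{8} + u}$ ($p{\left(u \right)} = \frac{u + u}{u + 5 \cdot 5 \cdot \frac{25}{8}} = \frac{2 u}{u + 25 \cdot \frac{25}{8}} = \frac{2 u}{u + \frac{625}{8}} = \frac{2 u}{\frac{625}{8} + u}$)
$p{\left(-226 - 302 \right)} - -155081 = \frac{16 \left(-226 - 302\right)}{625 + 8 \left(-226 - 302\right)} - -155081 = \frac{16 \left(-226 - 302\right)}{625 + 8 \left(-226 - 302\right)} + 155081 = 16 \left(-528\right) \frac{1}{625 + 8 \left(-528\right)} + 155081 = 16 \left(-528\right) \frac{1}{625 - 4224} + 155081 = 16 \left(-528\right) \frac{1}{-3599} + 155081 = 16 \left(-528\right) \left(- \frac{1}{3599}\right) + 155081 = \frac{8448}{3599} + 155081 = \frac{558144967}{3599}$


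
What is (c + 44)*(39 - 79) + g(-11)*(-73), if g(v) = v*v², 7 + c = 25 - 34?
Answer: 96043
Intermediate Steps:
c = -16 (c = -7 + (25 - 34) = -7 - 9 = -16)
g(v) = v³
(c + 44)*(39 - 79) + g(-11)*(-73) = (-16 + 44)*(39 - 79) + (-11)³*(-73) = 28*(-40) - 1331*(-73) = -1120 + 97163 = 96043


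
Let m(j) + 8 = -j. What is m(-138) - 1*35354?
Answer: -35224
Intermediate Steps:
m(j) = -8 - j
m(-138) - 1*35354 = (-8 - 1*(-138)) - 1*35354 = (-8 + 138) - 35354 = 130 - 35354 = -35224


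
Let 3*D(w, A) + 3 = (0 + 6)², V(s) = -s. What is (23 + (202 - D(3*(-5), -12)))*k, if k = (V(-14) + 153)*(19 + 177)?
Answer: 7004648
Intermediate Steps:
D(w, A) = 11 (D(w, A) = -1 + (0 + 6)²/3 = -1 + (⅓)*6² = -1 + (⅓)*36 = -1 + 12 = 11)
k = 32732 (k = (-1*(-14) + 153)*(19 + 177) = (14 + 153)*196 = 167*196 = 32732)
(23 + (202 - D(3*(-5), -12)))*k = (23 + (202 - 1*11))*32732 = (23 + (202 - 11))*32732 = (23 + 191)*32732 = 214*32732 = 7004648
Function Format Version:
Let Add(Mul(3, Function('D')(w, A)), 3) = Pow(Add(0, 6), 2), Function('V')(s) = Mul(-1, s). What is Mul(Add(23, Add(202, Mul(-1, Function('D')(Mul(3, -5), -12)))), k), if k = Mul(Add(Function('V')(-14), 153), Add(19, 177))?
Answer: 7004648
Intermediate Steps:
Function('D')(w, A) = 11 (Function('D')(w, A) = Add(-1, Mul(Rational(1, 3), Pow(Add(0, 6), 2))) = Add(-1, Mul(Rational(1, 3), Pow(6, 2))) = Add(-1, Mul(Rational(1, 3), 36)) = Add(-1, 12) = 11)
k = 32732 (k = Mul(Add(Mul(-1, -14), 153), Add(19, 177)) = Mul(Add(14, 153), 196) = Mul(167, 196) = 32732)
Mul(Add(23, Add(202, Mul(-1, Function('D')(Mul(3, -5), -12)))), k) = Mul(Add(23, Add(202, Mul(-1, 11))), 32732) = Mul(Add(23, Add(202, -11)), 32732) = Mul(Add(23, 191), 32732) = Mul(214, 32732) = 7004648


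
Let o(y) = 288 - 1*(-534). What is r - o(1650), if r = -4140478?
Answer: -4141300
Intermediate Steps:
o(y) = 822 (o(y) = 288 + 534 = 822)
r - o(1650) = -4140478 - 1*822 = -4140478 - 822 = -4141300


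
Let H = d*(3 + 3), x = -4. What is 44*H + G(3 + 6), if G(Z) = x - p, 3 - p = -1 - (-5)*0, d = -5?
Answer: -1328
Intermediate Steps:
p = 4 (p = 3 - (-1 - (-5)*0) = 3 - (-1 - 5*0) = 3 - (-1 + 0) = 3 - 1*(-1) = 3 + 1 = 4)
H = -30 (H = -5*(3 + 3) = -5*6 = -30)
G(Z) = -8 (G(Z) = -4 - 1*4 = -4 - 4 = -8)
44*H + G(3 + 6) = 44*(-30) - 8 = -1320 - 8 = -1328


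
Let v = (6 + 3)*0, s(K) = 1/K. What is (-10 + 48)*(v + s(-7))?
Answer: -38/7 ≈ -5.4286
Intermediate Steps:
v = 0 (v = 9*0 = 0)
(-10 + 48)*(v + s(-7)) = (-10 + 48)*(0 + 1/(-7)) = 38*(0 - ⅐) = 38*(-⅐) = -38/7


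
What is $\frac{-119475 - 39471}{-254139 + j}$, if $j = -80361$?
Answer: $\frac{26491}{55750} \approx 0.47517$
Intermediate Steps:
$\frac{-119475 - 39471}{-254139 + j} = \frac{-119475 - 39471}{-254139 - 80361} = - \frac{158946}{-334500} = \left(-158946\right) \left(- \frac{1}{334500}\right) = \frac{26491}{55750}$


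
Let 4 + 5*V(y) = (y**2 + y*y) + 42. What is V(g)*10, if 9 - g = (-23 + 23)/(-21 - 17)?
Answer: 400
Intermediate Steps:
g = 9 (g = 9 - (-23 + 23)/(-21 - 17) = 9 - 0/(-38) = 9 - 0*(-1)/38 = 9 - 1*0 = 9 + 0 = 9)
V(y) = 38/5 + 2*y**2/5 (V(y) = -4/5 + ((y**2 + y*y) + 42)/5 = -4/5 + ((y**2 + y**2) + 42)/5 = -4/5 + (2*y**2 + 42)/5 = -4/5 + (42 + 2*y**2)/5 = -4/5 + (42/5 + 2*y**2/5) = 38/5 + 2*y**2/5)
V(g)*10 = (38/5 + (2/5)*9**2)*10 = (38/5 + (2/5)*81)*10 = (38/5 + 162/5)*10 = 40*10 = 400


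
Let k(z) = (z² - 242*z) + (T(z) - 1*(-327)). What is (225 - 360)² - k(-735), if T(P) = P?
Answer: -699462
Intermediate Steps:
k(z) = 327 + z² - 241*z (k(z) = (z² - 242*z) + (z - 1*(-327)) = (z² - 242*z) + (z + 327) = (z² - 242*z) + (327 + z) = 327 + z² - 241*z)
(225 - 360)² - k(-735) = (225 - 360)² - (327 + (-735)² - 241*(-735)) = (-135)² - (327 + 540225 + 177135) = 18225 - 1*717687 = 18225 - 717687 = -699462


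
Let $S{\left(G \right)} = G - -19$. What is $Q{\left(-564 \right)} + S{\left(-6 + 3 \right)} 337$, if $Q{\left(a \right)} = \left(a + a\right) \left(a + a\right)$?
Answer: $1277776$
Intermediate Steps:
$S{\left(G \right)} = 19 + G$ ($S{\left(G \right)} = G + 19 = 19 + G$)
$Q{\left(a \right)} = 4 a^{2}$ ($Q{\left(a \right)} = 2 a 2 a = 4 a^{2}$)
$Q{\left(-564 \right)} + S{\left(-6 + 3 \right)} 337 = 4 \left(-564\right)^{2} + \left(19 + \left(-6 + 3\right)\right) 337 = 4 \cdot 318096 + \left(19 - 3\right) 337 = 1272384 + 16 \cdot 337 = 1272384 + 5392 = 1277776$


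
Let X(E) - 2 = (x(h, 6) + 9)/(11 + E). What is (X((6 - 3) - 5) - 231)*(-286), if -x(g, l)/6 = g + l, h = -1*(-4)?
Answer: 201344/3 ≈ 67115.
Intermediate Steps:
h = 4
x(g, l) = -6*g - 6*l (x(g, l) = -6*(g + l) = -6*g - 6*l)
X(E) = 2 - 51/(11 + E) (X(E) = 2 + ((-6*4 - 6*6) + 9)/(11 + E) = 2 + ((-24 - 36) + 9)/(11 + E) = 2 + (-60 + 9)/(11 + E) = 2 - 51/(11 + E))
(X((6 - 3) - 5) - 231)*(-286) = ((-29 + 2*((6 - 3) - 5))/(11 + ((6 - 3) - 5)) - 231)*(-286) = ((-29 + 2*(3 - 5))/(11 + (3 - 5)) - 231)*(-286) = ((-29 + 2*(-2))/(11 - 2) - 231)*(-286) = ((-29 - 4)/9 - 231)*(-286) = ((1/9)*(-33) - 231)*(-286) = (-11/3 - 231)*(-286) = -704/3*(-286) = 201344/3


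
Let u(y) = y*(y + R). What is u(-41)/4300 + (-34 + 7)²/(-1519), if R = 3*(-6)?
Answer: 539761/6531700 ≈ 0.082637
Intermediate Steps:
R = -18
u(y) = y*(-18 + y) (u(y) = y*(y - 18) = y*(-18 + y))
u(-41)/4300 + (-34 + 7)²/(-1519) = -41*(-18 - 41)/4300 + (-34 + 7)²/(-1519) = -41*(-59)*(1/4300) + (-27)²*(-1/1519) = 2419*(1/4300) + 729*(-1/1519) = 2419/4300 - 729/1519 = 539761/6531700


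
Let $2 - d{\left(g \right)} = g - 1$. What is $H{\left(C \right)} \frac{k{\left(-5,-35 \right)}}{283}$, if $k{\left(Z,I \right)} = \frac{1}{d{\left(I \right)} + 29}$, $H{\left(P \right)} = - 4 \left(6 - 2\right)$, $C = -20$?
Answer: $- \frac{16}{18961} \approx -0.00084384$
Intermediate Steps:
$d{\left(g \right)} = 3 - g$ ($d{\left(g \right)} = 2 - \left(g - 1\right) = 2 - \left(-1 + g\right) = 3 - g$)
$H{\left(P \right)} = -16$ ($H{\left(P \right)} = \left(-4\right) 4 = -16$)
$k{\left(Z,I \right)} = \frac{1}{32 - I}$ ($k{\left(Z,I \right)} = \frac{1}{\left(3 - I\right) + 29} = \frac{1}{32 - I}$)
$H{\left(C \right)} \frac{k{\left(-5,-35 \right)}}{283} = - 16 \frac{\left(-1\right) \frac{1}{-32 - 35}}{283} = - 16 - \frac{1}{-67} \cdot \frac{1}{283} = - 16 \left(-1\right) \left(- \frac{1}{67}\right) \frac{1}{283} = - 16 \cdot \frac{1}{67} \cdot \frac{1}{283} = \left(-16\right) \frac{1}{18961} = - \frac{16}{18961}$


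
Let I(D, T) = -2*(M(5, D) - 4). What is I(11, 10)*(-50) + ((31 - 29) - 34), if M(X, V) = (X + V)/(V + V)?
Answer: -3952/11 ≈ -359.27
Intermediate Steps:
M(X, V) = (V + X)/(2*V) (M(X, V) = (V + X)/((2*V)) = (V + X)*(1/(2*V)) = (V + X)/(2*V))
I(D, T) = 8 - (5 + D)/D (I(D, T) = -2*((D + 5)/(2*D) - 4) = -2*((5 + D)/(2*D) - 4) = -2*(-4 + (5 + D)/(2*D)) = 8 - (5 + D)/D)
I(11, 10)*(-50) + ((31 - 29) - 34) = (7 - 5/11)*(-50) + ((31 - 29) - 34) = (7 - 5*1/11)*(-50) + (2 - 34) = (7 - 5/11)*(-50) - 32 = (72/11)*(-50) - 32 = -3600/11 - 32 = -3952/11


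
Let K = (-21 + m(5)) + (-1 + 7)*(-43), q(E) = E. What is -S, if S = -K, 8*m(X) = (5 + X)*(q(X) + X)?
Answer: -533/2 ≈ -266.50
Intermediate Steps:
m(X) = X*(5 + X)/4 (m(X) = ((5 + X)*(X + X))/8 = ((5 + X)*(2*X))/8 = (2*X*(5 + X))/8 = X*(5 + X)/4)
K = -533/2 (K = (-21 + (1/4)*5*(5 + 5)) + (-1 + 7)*(-43) = (-21 + (1/4)*5*10) + 6*(-43) = (-21 + 25/2) - 258 = -17/2 - 258 = -533/2 ≈ -266.50)
S = 533/2 (S = -1*(-533/2) = 533/2 ≈ 266.50)
-S = -1*533/2 = -533/2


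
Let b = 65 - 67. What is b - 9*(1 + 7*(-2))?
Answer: 115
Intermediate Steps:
b = -2
b - 9*(1 + 7*(-2)) = -2 - 9*(1 + 7*(-2)) = -2 - 9*(1 - 14) = -2 - 9*(-13) = -2 + 117 = 115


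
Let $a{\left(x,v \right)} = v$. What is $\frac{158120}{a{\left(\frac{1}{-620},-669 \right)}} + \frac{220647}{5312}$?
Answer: $- \frac{692320597}{3553728} \approx -194.82$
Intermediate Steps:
$\frac{158120}{a{\left(\frac{1}{-620},-669 \right)}} + \frac{220647}{5312} = \frac{158120}{-669} + \frac{220647}{5312} = 158120 \left(- \frac{1}{669}\right) + 220647 \cdot \frac{1}{5312} = - \frac{158120}{669} + \frac{220647}{5312} = - \frac{692320597}{3553728}$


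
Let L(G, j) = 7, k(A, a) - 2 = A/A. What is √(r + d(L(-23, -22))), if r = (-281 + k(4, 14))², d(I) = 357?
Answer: √77641 ≈ 278.64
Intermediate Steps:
k(A, a) = 3 (k(A, a) = 2 + A/A = 2 + 1 = 3)
r = 77284 (r = (-281 + 3)² = (-278)² = 77284)
√(r + d(L(-23, -22))) = √(77284 + 357) = √77641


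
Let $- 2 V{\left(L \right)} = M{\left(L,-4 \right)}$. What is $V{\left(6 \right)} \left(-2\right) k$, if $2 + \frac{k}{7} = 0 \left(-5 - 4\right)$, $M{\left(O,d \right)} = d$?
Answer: $56$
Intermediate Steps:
$V{\left(L \right)} = 2$ ($V{\left(L \right)} = \left(- \frac{1}{2}\right) \left(-4\right) = 2$)
$k = -14$ ($k = -14 + 7 \cdot 0 \left(-5 - 4\right) = -14 + 7 \cdot 0 \left(-9\right) = -14 + 7 \cdot 0 = -14 + 0 = -14$)
$V{\left(6 \right)} \left(-2\right) k = 2 \left(-2\right) \left(-14\right) = \left(-4\right) \left(-14\right) = 56$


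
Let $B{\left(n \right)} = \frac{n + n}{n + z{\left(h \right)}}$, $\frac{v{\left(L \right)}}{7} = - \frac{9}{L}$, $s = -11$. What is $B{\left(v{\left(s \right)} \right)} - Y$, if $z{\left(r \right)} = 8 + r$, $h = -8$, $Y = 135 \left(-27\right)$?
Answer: $3647$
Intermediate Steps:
$Y = -3645$
$v{\left(L \right)} = - \frac{63}{L}$ ($v{\left(L \right)} = 7 \left(- \frac{9}{L}\right) = - \frac{63}{L}$)
$B{\left(n \right)} = 2$ ($B{\left(n \right)} = \frac{n + n}{n + \left(8 - 8\right)} = \frac{2 n}{n + 0} = \frac{2 n}{n} = 2$)
$B{\left(v{\left(s \right)} \right)} - Y = 2 - -3645 = 2 + 3645 = 3647$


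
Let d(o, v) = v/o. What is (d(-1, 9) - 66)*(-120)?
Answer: 9000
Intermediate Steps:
(d(-1, 9) - 66)*(-120) = (9/(-1) - 66)*(-120) = (9*(-1) - 66)*(-120) = (-9 - 66)*(-120) = -75*(-120) = 9000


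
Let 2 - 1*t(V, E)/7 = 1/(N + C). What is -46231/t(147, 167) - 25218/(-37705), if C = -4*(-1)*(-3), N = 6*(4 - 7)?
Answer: -52283427564/16100035 ≈ -3247.4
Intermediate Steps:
N = -18 (N = 6*(-3) = -18)
C = -12 (C = 4*(-3) = -12)
t(V, E) = 427/30 (t(V, E) = 14 - 7/(-18 - 12) = 14 - 7/(-30) = 14 - 7*(-1/30) = 14 + 7/30 = 427/30)
-46231/t(147, 167) - 25218/(-37705) = -46231/427/30 - 25218/(-37705) = -46231*30/427 - 25218*(-1/37705) = -1386930/427 + 25218/37705 = -52283427564/16100035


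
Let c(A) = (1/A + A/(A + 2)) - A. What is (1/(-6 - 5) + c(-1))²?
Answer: 144/121 ≈ 1.1901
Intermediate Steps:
c(A) = 1/A - A + A/(2 + A) (c(A) = (1/A + A/(2 + A)) - A = 1/A - A + A/(2 + A))
(1/(-6 - 5) + c(-1))² = (1/(-6 - 5) + (2 - 1 - 1*(-1)² - 1*(-1)³)/((-1)*(2 - 1)))² = (1/(-11) - 1*(2 - 1 - 1*1 - 1*(-1))/1)² = (-1/11 - 1*1*(2 - 1 - 1 + 1))² = (-1/11 - 1*1*1)² = (-1/11 - 1)² = (-12/11)² = 144/121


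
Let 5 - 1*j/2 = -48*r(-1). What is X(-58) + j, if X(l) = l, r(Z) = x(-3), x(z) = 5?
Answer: 432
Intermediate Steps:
r(Z) = 5
j = 490 (j = 10 - (-96)*5 = 10 - 2*(-240) = 10 + 480 = 490)
X(-58) + j = -58 + 490 = 432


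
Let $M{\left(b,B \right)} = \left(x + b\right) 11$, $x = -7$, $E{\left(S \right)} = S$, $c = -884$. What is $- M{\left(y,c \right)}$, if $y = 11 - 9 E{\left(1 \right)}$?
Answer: $55$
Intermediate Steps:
$y = 2$ ($y = 11 - 9 = 2$)
$M{\left(b,B \right)} = -77 + 11 b$ ($M{\left(b,B \right)} = \left(-7 + b\right) 11 = -77 + 11 b$)
$- M{\left(y,c \right)} = - (-77 + 11 \cdot 2) = - (-77 + 22) = \left(-1\right) \left(-55\right) = 55$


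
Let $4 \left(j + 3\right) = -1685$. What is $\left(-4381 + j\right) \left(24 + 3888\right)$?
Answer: $-18798138$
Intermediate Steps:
$j = - \frac{1697}{4}$ ($j = -3 + \frac{1}{4} \left(-1685\right) = -3 - \frac{1685}{4} = - \frac{1697}{4} \approx -424.25$)
$\left(-4381 + j\right) \left(24 + 3888\right) = \left(-4381 - \frac{1697}{4}\right) \left(24 + 3888\right) = \left(- \frac{19221}{4}\right) 3912 = -18798138$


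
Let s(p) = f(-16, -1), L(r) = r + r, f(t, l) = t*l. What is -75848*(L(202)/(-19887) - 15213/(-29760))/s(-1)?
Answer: -918133374857/394558080 ≈ -2327.0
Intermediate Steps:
f(t, l) = l*t
L(r) = 2*r
s(p) = 16 (s(p) = -1*(-16) = 16)
-75848*(L(202)/(-19887) - 15213/(-29760))/s(-1) = -75848/(16/((2*202)/(-19887) - 15213/(-29760))) = -75848/(16/(404*(-1/19887) - 15213*(-1/29760))) = -75848/(16/(-404/19887 + 5071/9920)) = -75848/(16/(96839297/197279040)) = -75848/(16*(197279040/96839297)) = -75848/3156464640/96839297 = -75848*96839297/3156464640 = -918133374857/394558080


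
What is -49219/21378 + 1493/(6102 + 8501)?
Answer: -686827703/312182934 ≈ -2.2001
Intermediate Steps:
-49219/21378 + 1493/(6102 + 8501) = -49219*1/21378 + 1493/14603 = -49219/21378 + 1493*(1/14603) = -49219/21378 + 1493/14603 = -686827703/312182934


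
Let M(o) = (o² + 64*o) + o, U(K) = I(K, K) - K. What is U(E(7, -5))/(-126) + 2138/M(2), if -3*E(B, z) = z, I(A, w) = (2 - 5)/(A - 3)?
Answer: 230837/14472 ≈ 15.951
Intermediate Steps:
I(A, w) = -3/(-3 + A)
E(B, z) = -z/3
U(K) = -K - 3/(-3 + K) (U(K) = -3/(-3 + K) - K = -K - 3/(-3 + K))
M(o) = o² + 65*o
U(E(7, -5))/(-126) + 2138/M(2) = ((-3 - (-⅓*(-5))*(-3 - ⅓*(-5)))/(-3 - ⅓*(-5)))/(-126) + 2138/((2*(65 + 2))) = ((-3 - 1*5/3*(-3 + 5/3))/(-3 + 5/3))*(-1/126) + 2138/((2*67)) = ((-3 - 1*5/3*(-4/3))/(-4/3))*(-1/126) + 2138/134 = -3*(-3 + 20/9)/4*(-1/126) + 2138*(1/134) = -¾*(-7/9)*(-1/126) + 1069/67 = (7/12)*(-1/126) + 1069/67 = -1/216 + 1069/67 = 230837/14472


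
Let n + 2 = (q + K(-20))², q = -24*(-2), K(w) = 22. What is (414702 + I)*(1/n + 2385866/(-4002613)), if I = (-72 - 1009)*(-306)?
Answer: -140463995917320/316206427 ≈ -4.4422e+5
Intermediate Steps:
I = 330786 (I = -1081*(-306) = 330786)
q = 48
n = 4898 (n = -2 + (48 + 22)² = -2 + 70² = -2 + 4900 = 4898)
(414702 + I)*(1/n + 2385866/(-4002613)) = (414702 + 330786)*(1/4898 + 2385866/(-4002613)) = 745488*(1/4898 + 2385866*(-1/4002613)) = 745488*(1/4898 - 2385866/4002613) = 745488*(-11681969055/19604798474) = -140463995917320/316206427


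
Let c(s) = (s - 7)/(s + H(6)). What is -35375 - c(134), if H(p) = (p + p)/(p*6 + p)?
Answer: -33253389/940 ≈ -35376.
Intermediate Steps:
H(p) = 2/7 (H(p) = (2*p)/(6*p + p) = (2*p)/((7*p)) = (2*p)*(1/(7*p)) = 2/7)
c(s) = (-7 + s)/(2/7 + s) (c(s) = (s - 7)/(s + 2/7) = (-7 + s)/(2/7 + s))
-35375 - c(134) = -35375 - 7*(-7 + 134)/(2 + 7*134) = -35375 - 7*127/(2 + 938) = -35375 - 7*127/940 = -35375 - 1*889/940 = -35375 - 889/940 = -33253389/940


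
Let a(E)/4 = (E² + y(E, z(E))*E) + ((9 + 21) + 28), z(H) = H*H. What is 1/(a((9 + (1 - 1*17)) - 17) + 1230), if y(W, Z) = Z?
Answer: -1/51530 ≈ -1.9406e-5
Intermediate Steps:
z(H) = H²
a(E) = 232 + 4*E² + 4*E³ (a(E) = 4*((E² + E²*E) + ((9 + 21) + 28)) = 4*((E² + E³) + (30 + 28)) = 4*((E² + E³) + 58) = 4*(58 + E² + E³) = 232 + 4*E² + 4*E³)
1/(a((9 + (1 - 1*17)) - 17) + 1230) = 1/((232 + 4*((9 + (1 - 1*17)) - 17)² + 4*((9 + (1 - 1*17)) - 17)³) + 1230) = 1/((232 + 4*((9 + (1 - 17)) - 17)² + 4*((9 + (1 - 17)) - 17)³) + 1230) = 1/((232 + 4*((9 - 16) - 17)² + 4*((9 - 16) - 17)³) + 1230) = 1/((232 + 4*(-7 - 17)² + 4*(-7 - 17)³) + 1230) = 1/((232 + 4*(-24)² + 4*(-24)³) + 1230) = 1/((232 + 4*576 + 4*(-13824)) + 1230) = 1/((232 + 2304 - 55296) + 1230) = 1/(-52760 + 1230) = 1/(-51530) = -1/51530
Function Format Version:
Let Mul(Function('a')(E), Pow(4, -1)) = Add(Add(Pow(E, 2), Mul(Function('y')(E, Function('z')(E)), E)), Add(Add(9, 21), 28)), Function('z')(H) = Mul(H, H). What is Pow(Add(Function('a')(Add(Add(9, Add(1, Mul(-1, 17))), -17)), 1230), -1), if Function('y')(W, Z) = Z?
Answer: Rational(-1, 51530) ≈ -1.9406e-5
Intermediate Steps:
Function('z')(H) = Pow(H, 2)
Function('a')(E) = Add(232, Mul(4, Pow(E, 2)), Mul(4, Pow(E, 3))) (Function('a')(E) = Mul(4, Add(Add(Pow(E, 2), Mul(Pow(E, 2), E)), Add(Add(9, 21), 28))) = Mul(4, Add(Add(Pow(E, 2), Pow(E, 3)), Add(30, 28))) = Mul(4, Add(Add(Pow(E, 2), Pow(E, 3)), 58)) = Mul(4, Add(58, Pow(E, 2), Pow(E, 3))) = Add(232, Mul(4, Pow(E, 2)), Mul(4, Pow(E, 3))))
Pow(Add(Function('a')(Add(Add(9, Add(1, Mul(-1, 17))), -17)), 1230), -1) = Pow(Add(Add(232, Mul(4, Pow(Add(Add(9, Add(1, Mul(-1, 17))), -17), 2)), Mul(4, Pow(Add(Add(9, Add(1, Mul(-1, 17))), -17), 3))), 1230), -1) = Pow(Add(Add(232, Mul(4, Pow(Add(Add(9, Add(1, -17)), -17), 2)), Mul(4, Pow(Add(Add(9, Add(1, -17)), -17), 3))), 1230), -1) = Pow(Add(Add(232, Mul(4, Pow(Add(Add(9, -16), -17), 2)), Mul(4, Pow(Add(Add(9, -16), -17), 3))), 1230), -1) = Pow(Add(Add(232, Mul(4, Pow(Add(-7, -17), 2)), Mul(4, Pow(Add(-7, -17), 3))), 1230), -1) = Pow(Add(Add(232, Mul(4, Pow(-24, 2)), Mul(4, Pow(-24, 3))), 1230), -1) = Pow(Add(Add(232, Mul(4, 576), Mul(4, -13824)), 1230), -1) = Pow(Add(Add(232, 2304, -55296), 1230), -1) = Pow(Add(-52760, 1230), -1) = Pow(-51530, -1) = Rational(-1, 51530)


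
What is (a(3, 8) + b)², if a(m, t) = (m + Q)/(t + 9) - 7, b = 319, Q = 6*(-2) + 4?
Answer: 28079401/289 ≈ 97161.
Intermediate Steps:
Q = -8 (Q = -12 + 4 = -8)
a(m, t) = -7 + (-8 + m)/(9 + t) (a(m, t) = (m - 8)/(t + 9) - 7 = (-8 + m)/(9 + t) - 7 = -7 + (-8 + m)/(9 + t))
(a(3, 8) + b)² = ((-71 + 3 - 7*8)/(9 + 8) + 319)² = ((-71 + 3 - 56)/17 + 319)² = ((1/17)*(-124) + 319)² = (-124/17 + 319)² = (5299/17)² = 28079401/289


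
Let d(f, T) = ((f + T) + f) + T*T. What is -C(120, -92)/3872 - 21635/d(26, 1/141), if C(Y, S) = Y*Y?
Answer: -52510456935/125108434 ≈ -419.72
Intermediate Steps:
C(Y, S) = Y²
d(f, T) = T + T² + 2*f (d(f, T) = ((T + f) + f) + T² = (T + 2*f) + T² = T + T² + 2*f)
-C(120, -92)/3872 - 21635/d(26, 1/141) = -1*120²/3872 - 21635/(1/141 + (1/141)² + 2*26) = -1*14400*(1/3872) - 21635/(1/141 + (1/141)² + 52) = -14400*1/3872 - 21635/(1/141 + 1/19881 + 52) = -450/121 - 21635/1033954/19881 = -450/121 - 21635*19881/1033954 = -450/121 - 430125435/1033954 = -52510456935/125108434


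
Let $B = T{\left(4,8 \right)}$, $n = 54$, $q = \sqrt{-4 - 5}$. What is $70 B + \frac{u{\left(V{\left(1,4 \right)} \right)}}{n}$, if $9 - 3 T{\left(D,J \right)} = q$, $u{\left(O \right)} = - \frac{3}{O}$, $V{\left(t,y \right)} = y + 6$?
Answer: $\frac{37799}{180} - 70 i \approx 209.99 - 70.0 i$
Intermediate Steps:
$V{\left(t,y \right)} = 6 + y$
$q = 3 i$ ($q = \sqrt{-9} = 3 i \approx 3.0 i$)
$T{\left(D,J \right)} = 3 - i$ ($T{\left(D,J \right)} = 3 - \frac{3 i}{3} = 3 - i$)
$B = 3 - i \approx 3.0 - 1.0 i$
$70 B + \frac{u{\left(V{\left(1,4 \right)} \right)}}{n} = 70 \left(3 - i\right) + \frac{\left(-3\right) \frac{1}{6 + 4}}{54} = \left(210 - 70 i\right) + - \frac{3}{10} \cdot \frac{1}{54} = \left(210 - 70 i\right) + \left(-3\right) \frac{1}{10} \cdot \frac{1}{54} = \left(210 - 70 i\right) - \frac{1}{180} = \frac{37799}{180} - 70 i$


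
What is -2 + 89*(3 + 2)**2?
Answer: 2223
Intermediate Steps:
-2 + 89*(3 + 2)**2 = -2 + 89*5**2 = -2 + 89*25 = -2 + 2225 = 2223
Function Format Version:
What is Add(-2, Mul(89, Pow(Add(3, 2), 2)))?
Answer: 2223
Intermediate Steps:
Add(-2, Mul(89, Pow(Add(3, 2), 2))) = Add(-2, Mul(89, Pow(5, 2))) = Add(-2, Mul(89, 25)) = Add(-2, 2225) = 2223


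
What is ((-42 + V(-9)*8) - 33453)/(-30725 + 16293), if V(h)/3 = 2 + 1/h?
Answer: 100349/43296 ≈ 2.3177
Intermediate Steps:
V(h) = 6 + 3/h (V(h) = 3*(2 + 1/h) = 6 + 3/h)
((-42 + V(-9)*8) - 33453)/(-30725 + 16293) = ((-42 + (6 + 3/(-9))*8) - 33453)/(-30725 + 16293) = ((-42 + (6 + 3*(-⅑))*8) - 33453)/(-14432) = ((-42 + (6 - ⅓)*8) - 33453)*(-1/14432) = ((-42 + (17/3)*8) - 33453)*(-1/14432) = ((-42 + 136/3) - 33453)*(-1/14432) = (10/3 - 33453)*(-1/14432) = -100349/3*(-1/14432) = 100349/43296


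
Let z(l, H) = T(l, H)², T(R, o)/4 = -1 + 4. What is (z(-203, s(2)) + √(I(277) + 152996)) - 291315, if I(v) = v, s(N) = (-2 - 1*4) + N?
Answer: -291171 + √153273 ≈ -2.9078e+5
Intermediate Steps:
s(N) = -6 + N (s(N) = (-2 - 4) + N = -6 + N)
T(R, o) = 12 (T(R, o) = 4*(-1 + 4) = 4*3 = 12)
z(l, H) = 144 (z(l, H) = 12² = 144)
(z(-203, s(2)) + √(I(277) + 152996)) - 291315 = (144 + √(277 + 152996)) - 291315 = (144 + √153273) - 291315 = -291171 + √153273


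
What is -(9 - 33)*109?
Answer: 2616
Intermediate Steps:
-(9 - 33)*109 = -1*(-24)*109 = 24*109 = 2616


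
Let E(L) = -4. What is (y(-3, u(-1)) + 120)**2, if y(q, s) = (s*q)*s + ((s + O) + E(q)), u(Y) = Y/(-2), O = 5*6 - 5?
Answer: 316969/16 ≈ 19811.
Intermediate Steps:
O = 25 (O = 30 - 5 = 25)
u(Y) = -Y/2 (u(Y) = Y*(-1/2) = -Y/2)
y(q, s) = 21 + s + q*s**2 (y(q, s) = (s*q)*s + ((s + 25) - 4) = (q*s)*s + ((25 + s) - 4) = q*s**2 + (21 + s) = 21 + s + q*s**2)
(y(-3, u(-1)) + 120)**2 = ((21 - 1/2*(-1) - 3*(-1/2*(-1))**2) + 120)**2 = ((21 + 1/2 - 3*(1/2)**2) + 120)**2 = ((21 + 1/2 - 3*1/4) + 120)**2 = ((21 + 1/2 - 3/4) + 120)**2 = (83/4 + 120)**2 = (563/4)**2 = 316969/16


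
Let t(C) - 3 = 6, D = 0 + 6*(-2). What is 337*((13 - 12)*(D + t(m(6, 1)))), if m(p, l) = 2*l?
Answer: -1011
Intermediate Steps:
D = -12 (D = 0 - 12 = -12)
t(C) = 9 (t(C) = 3 + 6 = 9)
337*((13 - 12)*(D + t(m(6, 1)))) = 337*((13 - 12)*(-12 + 9)) = 337*(1*(-3)) = 337*(-3) = -1011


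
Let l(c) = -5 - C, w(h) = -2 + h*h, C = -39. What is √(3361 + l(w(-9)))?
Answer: √3395 ≈ 58.267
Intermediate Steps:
w(h) = -2 + h²
l(c) = 34 (l(c) = -5 - 1*(-39) = -5 + 39 = 34)
√(3361 + l(w(-9))) = √(3361 + 34) = √3395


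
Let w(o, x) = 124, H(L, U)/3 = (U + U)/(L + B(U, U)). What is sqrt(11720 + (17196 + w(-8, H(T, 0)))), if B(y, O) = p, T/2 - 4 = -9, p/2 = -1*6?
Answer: 44*sqrt(15) ≈ 170.41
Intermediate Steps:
p = -12 (p = 2*(-1*6) = 2*(-6) = -12)
T = -10 (T = 8 + 2*(-9) = 8 - 18 = -10)
B(y, O) = -12
H(L, U) = 6*U/(-12 + L) (H(L, U) = 3*((U + U)/(L - 12)) = 3*((2*U)/(-12 + L)) = 3*(2*U/(-12 + L)) = 6*U/(-12 + L))
sqrt(11720 + (17196 + w(-8, H(T, 0)))) = sqrt(11720 + (17196 + 124)) = sqrt(11720 + 17320) = sqrt(29040) = 44*sqrt(15)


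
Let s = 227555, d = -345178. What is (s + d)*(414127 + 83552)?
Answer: -58538497017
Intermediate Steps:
(s + d)*(414127 + 83552) = (227555 - 345178)*(414127 + 83552) = -117623*497679 = -58538497017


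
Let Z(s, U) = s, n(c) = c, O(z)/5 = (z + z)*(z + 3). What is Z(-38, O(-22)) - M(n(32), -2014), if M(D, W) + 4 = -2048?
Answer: 2014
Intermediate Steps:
O(z) = 10*z*(3 + z) (O(z) = 5*((z + z)*(z + 3)) = 5*((2*z)*(3 + z)) = 5*(2*z*(3 + z)) = 10*z*(3 + z))
M(D, W) = -2052 (M(D, W) = -4 - 2048 = -2052)
Z(-38, O(-22)) - M(n(32), -2014) = -38 - 1*(-2052) = -38 + 2052 = 2014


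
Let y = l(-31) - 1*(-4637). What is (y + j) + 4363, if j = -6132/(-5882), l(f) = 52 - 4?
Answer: 26613234/2941 ≈ 9049.0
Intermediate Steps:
l(f) = 48
j = 3066/2941 (j = -6132*(-1/5882) = 3066/2941 ≈ 1.0425)
y = 4685 (y = 48 - 1*(-4637) = 48 + 4637 = 4685)
(y + j) + 4363 = (4685 + 3066/2941) + 4363 = 13781651/2941 + 4363 = 26613234/2941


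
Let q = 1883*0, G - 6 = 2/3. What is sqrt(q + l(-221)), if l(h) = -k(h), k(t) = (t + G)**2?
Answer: 643*I/3 ≈ 214.33*I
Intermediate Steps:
G = 20/3 (G = 6 + 2/3 = 20/3 ≈ 6.6667)
k(t) = (20/3 + t)**2 (k(t) = (t + 20/3)**2 = (20/3 + t)**2)
q = 0
l(h) = -(20 + 3*h)**2/9
sqrt(q + l(-221)) = sqrt(0 - (20 + 3*(-221))**2/9) = sqrt(0 - (20 - 663)**2/9) = sqrt(0 - 1/9*(-643)**2) = sqrt(0 - 1/9*413449) = sqrt(0 - 413449/9) = sqrt(-413449/9) = 643*I/3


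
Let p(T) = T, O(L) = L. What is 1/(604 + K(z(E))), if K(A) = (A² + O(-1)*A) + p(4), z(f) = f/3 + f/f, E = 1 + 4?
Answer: 9/5512 ≈ 0.0016328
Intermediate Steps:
E = 5
z(f) = 1 + f/3 (z(f) = f*(⅓) + 1 = f/3 + 1 = 1 + f/3)
K(A) = 4 + A² - A (K(A) = (A² - A) + 4 = 4 + A² - A)
1/(604 + K(z(E))) = 1/(604 + (4 + (1 + (⅓)*5)² - (1 + (⅓)*5))) = 1/(604 + (4 + (1 + 5/3)² - (1 + 5/3))) = 1/(604 + (4 + (8/3)² - 1*8/3)) = 1/(604 + (4 + 64/9 - 8/3)) = 1/(604 + 76/9) = 1/(5512/9) = 9/5512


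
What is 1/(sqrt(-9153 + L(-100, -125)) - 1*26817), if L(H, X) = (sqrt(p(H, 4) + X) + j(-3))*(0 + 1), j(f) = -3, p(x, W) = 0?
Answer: -1/(26817 - sqrt(-9156 + 5*I*sqrt(5))) ≈ -3.7289e-5 - 1.3305e-7*I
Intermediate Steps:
L(H, X) = -3 + sqrt(X) (L(H, X) = (sqrt(0 + X) - 3)*(0 + 1) = (sqrt(X) - 3)*1 = (-3 + sqrt(X))*1 = -3 + sqrt(X))
1/(sqrt(-9153 + L(-100, -125)) - 1*26817) = 1/(sqrt(-9153 + (-3 + sqrt(-125))) - 1*26817) = 1/(sqrt(-9153 + (-3 + 5*I*sqrt(5))) - 26817) = 1/(sqrt(-9156 + 5*I*sqrt(5)) - 26817) = 1/(-26817 + sqrt(-9156 + 5*I*sqrt(5)))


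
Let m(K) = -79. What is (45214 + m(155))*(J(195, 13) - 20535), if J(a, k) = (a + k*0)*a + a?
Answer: 798212475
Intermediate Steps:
J(a, k) = a + a² (J(a, k) = (a + 0)*a + a = a*a + a = a² + a = a + a²)
(45214 + m(155))*(J(195, 13) - 20535) = (45214 - 79)*(195*(1 + 195) - 20535) = 45135*(195*196 - 20535) = 45135*(38220 - 20535) = 45135*17685 = 798212475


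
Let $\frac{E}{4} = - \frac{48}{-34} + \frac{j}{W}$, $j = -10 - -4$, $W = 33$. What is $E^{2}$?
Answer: $\frac{846400}{34969} \approx 24.204$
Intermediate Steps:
$j = -6$ ($j = -10 + 4 = -6$)
$E = \frac{920}{187}$ ($E = 4 \left(- \frac{48}{-34} - \frac{6}{33}\right) = 4 \left(\left(-48\right) \left(- \frac{1}{34}\right) - \frac{2}{11}\right) = 4 \left(\frac{24}{17} - \frac{2}{11}\right) = 4 \cdot \frac{230}{187} = \frac{920}{187} \approx 4.9198$)
$E^{2} = \left(\frac{920}{187}\right)^{2} = \frac{846400}{34969}$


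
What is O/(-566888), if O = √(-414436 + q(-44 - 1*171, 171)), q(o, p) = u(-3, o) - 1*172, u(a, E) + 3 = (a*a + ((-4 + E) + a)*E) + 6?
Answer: -I*√366866/566888 ≈ -0.0010685*I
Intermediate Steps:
u(a, E) = 3 + a² + E*(-4 + E + a) (u(a, E) = -3 + ((a*a + ((-4 + E) + a)*E) + 6) = -3 + ((a² + (-4 + E + a)*E) + 6) = -3 + ((a² + E*(-4 + E + a)) + 6) = -3 + (6 + a² + E*(-4 + E + a)) = 3 + a² + E*(-4 + E + a))
q(o, p) = -160 + o² - 7*o (q(o, p) = (3 + o² + (-3)² - 4*o + o*(-3)) - 1*172 = (3 + o² + 9 - 4*o - 3*o) - 172 = (12 + o² - 7*o) - 172 = -160 + o² - 7*o)
O = I*√366866 (O = √(-414436 + (-160 + (-44 - 1*171)² - 7*(-44 - 1*171))) = √(-414436 + (-160 + (-44 - 171)² - 7*(-44 - 171))) = √(-414436 + (-160 + (-215)² - 7*(-215))) = √(-414436 + (-160 + 46225 + 1505)) = √(-414436 + 47570) = √(-366866) = I*√366866 ≈ 605.69*I)
O/(-566888) = (I*√366866)/(-566888) = (I*√366866)*(-1/566888) = -I*√366866/566888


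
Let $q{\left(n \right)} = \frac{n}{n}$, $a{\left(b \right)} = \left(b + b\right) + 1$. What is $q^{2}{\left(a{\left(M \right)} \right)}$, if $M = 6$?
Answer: $1$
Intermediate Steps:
$a{\left(b \right)} = 1 + 2 b$ ($a{\left(b \right)} = 2 b + 1 = 1 + 2 b$)
$q{\left(n \right)} = 1$
$q^{2}{\left(a{\left(M \right)} \right)} = 1^{2} = 1$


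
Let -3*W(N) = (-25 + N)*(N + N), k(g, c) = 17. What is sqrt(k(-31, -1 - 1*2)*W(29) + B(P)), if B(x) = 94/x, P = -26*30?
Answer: I*sqrt(199979130)/390 ≈ 36.26*I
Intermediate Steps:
P = -780
W(N) = -2*N*(-25 + N)/3 (W(N) = -(-25 + N)*(N + N)/3 = -(-25 + N)*2*N/3 = -2*N*(-25 + N)/3)
sqrt(k(-31, -1 - 1*2)*W(29) + B(P)) = sqrt(17*((2/3)*29*(25 - 1*29)) + 94/(-780)) = sqrt(17*((2/3)*29*(25 - 29)) + 94*(-1/780)) = sqrt(17*((2/3)*29*(-4)) - 47/390) = sqrt(17*(-232/3) - 47/390) = sqrt(-3944/3 - 47/390) = sqrt(-512767/390) = I*sqrt(199979130)/390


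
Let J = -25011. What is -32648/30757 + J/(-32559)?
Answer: -97907635/333805721 ≈ -0.29331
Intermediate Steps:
-32648/30757 + J/(-32559) = -32648/30757 - 25011/(-32559) = -32648*1/30757 - 25011*(-1/32559) = -32648/30757 + 8337/10853 = -97907635/333805721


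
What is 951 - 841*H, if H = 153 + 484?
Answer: -534766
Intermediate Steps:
H = 637
951 - 841*H = 951 - 841*637 = 951 - 535717 = -534766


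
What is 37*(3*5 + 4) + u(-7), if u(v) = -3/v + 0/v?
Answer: 4924/7 ≈ 703.43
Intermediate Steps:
u(v) = -3/v (u(v) = -3/v + 0 = -3/v)
37*(3*5 + 4) + u(-7) = 37*(3*5 + 4) - 3/(-7) = 37*(15 + 4) - 3*(-⅐) = 37*19 + 3/7 = 703 + 3/7 = 4924/7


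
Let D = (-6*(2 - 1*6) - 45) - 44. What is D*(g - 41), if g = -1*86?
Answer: 8255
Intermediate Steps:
g = -86
D = -65 (D = (-6*(2 - 6) - 45) - 44 = (-6*(-4) - 45) - 44 = (24 - 45) - 44 = -21 - 44 = -65)
D*(g - 41) = -65*(-86 - 41) = -65*(-127) = 8255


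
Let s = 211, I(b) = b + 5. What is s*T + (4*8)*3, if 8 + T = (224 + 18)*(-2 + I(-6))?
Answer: -154778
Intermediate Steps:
I(b) = 5 + b
T = -734 (T = -8 + (224 + 18)*(-2 + (5 - 6)) = -8 + 242*(-2 - 1) = -8 + 242*(-3) = -8 - 726 = -734)
s*T + (4*8)*3 = 211*(-734) + (4*8)*3 = -154874 + 32*3 = -154874 + 96 = -154778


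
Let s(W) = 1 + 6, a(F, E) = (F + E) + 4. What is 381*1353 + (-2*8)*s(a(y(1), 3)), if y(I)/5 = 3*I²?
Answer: 515381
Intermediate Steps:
y(I) = 15*I² (y(I) = 5*(3*I²) = 15*I²)
a(F, E) = 4 + E + F (a(F, E) = (E + F) + 4 = 4 + E + F)
s(W) = 7
381*1353 + (-2*8)*s(a(y(1), 3)) = 381*1353 - 2*8*7 = 515493 - 16*7 = 515493 - 112 = 515381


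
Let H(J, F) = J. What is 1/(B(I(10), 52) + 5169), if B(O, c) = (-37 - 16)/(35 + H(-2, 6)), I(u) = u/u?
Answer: 33/170524 ≈ 0.00019352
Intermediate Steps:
I(u) = 1
B(O, c) = -53/33 (B(O, c) = (-37 - 16)/(35 - 2) = -53/33)
1/(B(I(10), 52) + 5169) = 1/(-53/33 + 5169) = 1/(170524/33) = 33/170524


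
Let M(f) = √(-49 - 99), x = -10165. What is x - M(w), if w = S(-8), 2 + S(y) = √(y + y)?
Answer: -10165 - 2*I*√37 ≈ -10165.0 - 12.166*I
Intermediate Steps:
S(y) = -2 + √2*√y (S(y) = -2 + √(y + y) = -2 + √(2*y) = -2 + √2*√y)
w = -2 + 4*I (w = -2 + √2*√(-8) = -2 + √2*(2*I*√2) = -2 + 4*I ≈ -2.0 + 4.0*I)
M(f) = 2*I*√37 (M(f) = √(-148) = 2*I*√37)
x - M(w) = -10165 - 2*I*√37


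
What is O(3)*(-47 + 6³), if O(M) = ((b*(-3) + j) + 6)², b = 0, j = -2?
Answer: 2704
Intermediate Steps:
O(M) = 16 (O(M) = ((0*(-3) - 2) + 6)² = ((0 - 2) + 6)² = (-2 + 6)² = 4² = 16)
O(3)*(-47 + 6³) = 16*(-47 + 6³) = 16*(-47 + 216) = 16*169 = 2704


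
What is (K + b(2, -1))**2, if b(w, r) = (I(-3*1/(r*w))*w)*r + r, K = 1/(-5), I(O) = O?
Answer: 441/25 ≈ 17.640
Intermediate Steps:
K = -1/5 ≈ -0.20000
b(w, r) = -3 + r (b(w, r) = ((-3*1/(r*w))*w)*r + r = ((-3/(r*w))*w)*r + r = (-3/r)*r + r = -3 + r)
(K + b(2, -1))**2 = (-1/5 + (-3 - 1))**2 = (-1/5 - 4)**2 = (-21/5)**2 = 441/25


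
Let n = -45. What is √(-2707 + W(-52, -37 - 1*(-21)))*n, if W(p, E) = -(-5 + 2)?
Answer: -2340*I ≈ -2340.0*I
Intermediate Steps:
W(p, E) = 3 (W(p, E) = -1*(-3) = 3)
√(-2707 + W(-52, -37 - 1*(-21)))*n = √(-2707 + 3)*(-45) = √(-2704)*(-45) = (52*I)*(-45) = -2340*I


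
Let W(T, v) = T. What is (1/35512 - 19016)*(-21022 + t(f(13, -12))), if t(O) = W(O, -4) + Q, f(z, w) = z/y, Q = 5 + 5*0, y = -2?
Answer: 28394178942977/71024 ≈ 3.9978e+8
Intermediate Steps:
Q = 5 (Q = 5 + 0 = 5)
f(z, w) = -z/2 (f(z, w) = z/(-2) = z*(-½) = -z/2)
t(O) = 5 + O (t(O) = O + 5 = 5 + O)
(1/35512 - 19016)*(-21022 + t(f(13, -12))) = (1/35512 - 19016)*(-21022 + (5 - ½*13)) = (1/35512 - 19016)*(-21022 + (5 - 13/2)) = -675296191*(-21022 - 3/2)/35512 = -675296191/35512*(-42047/2) = 28394178942977/71024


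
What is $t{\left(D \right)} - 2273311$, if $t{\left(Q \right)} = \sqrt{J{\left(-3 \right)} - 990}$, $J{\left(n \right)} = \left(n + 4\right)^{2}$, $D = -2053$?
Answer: $-2273311 + i \sqrt{989} \approx -2.2733 \cdot 10^{6} + 31.448 i$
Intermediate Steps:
$J{\left(n \right)} = \left(4 + n\right)^{2}$
$t{\left(Q \right)} = i \sqrt{989}$ ($t{\left(Q \right)} = \sqrt{\left(4 - 3\right)^{2} - 990} = \sqrt{1^{2} - 990} = \sqrt{1 - 990} = \sqrt{-989} = i \sqrt{989}$)
$t{\left(D \right)} - 2273311 = i \sqrt{989} - 2273311 = -2273311 + i \sqrt{989}$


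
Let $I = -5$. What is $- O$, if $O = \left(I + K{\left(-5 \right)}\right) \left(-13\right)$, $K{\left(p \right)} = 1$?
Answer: $-52$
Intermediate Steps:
$O = 52$ ($O = \left(-5 + 1\right) \left(-13\right) = \left(-4\right) \left(-13\right) = 52$)
$- O = \left(-1\right) 52 = -52$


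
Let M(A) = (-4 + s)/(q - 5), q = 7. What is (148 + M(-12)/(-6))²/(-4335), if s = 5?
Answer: -630125/124848 ≈ -5.0471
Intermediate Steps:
M(A) = ½ (M(A) = (-4 + 5)/(7 - 5) = 1/2 = 1*(½) = ½)
(148 + M(-12)/(-6))²/(-4335) = (148 + (½)/(-6))²/(-4335) = (148 + (½)*(-⅙))²*(-1/4335) = (148 - 1/12)²*(-1/4335) = (1775/12)²*(-1/4335) = (3150625/144)*(-1/4335) = -630125/124848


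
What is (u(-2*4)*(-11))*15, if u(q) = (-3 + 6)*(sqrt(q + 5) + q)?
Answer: 3960 - 495*I*sqrt(3) ≈ 3960.0 - 857.37*I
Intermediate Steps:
u(q) = 3*q + 3*sqrt(5 + q) (u(q) = 3*(sqrt(5 + q) + q) = 3*(q + sqrt(5 + q)) = 3*q + 3*sqrt(5 + q))
(u(-2*4)*(-11))*15 = ((3*(-2*4) + 3*sqrt(5 - 2*4))*(-11))*15 = ((3*(-8) + 3*sqrt(5 - 8))*(-11))*15 = ((-24 + 3*sqrt(-3))*(-11))*15 = ((-24 + 3*(I*sqrt(3)))*(-11))*15 = ((-24 + 3*I*sqrt(3))*(-11))*15 = (264 - 33*I*sqrt(3))*15 = 3960 - 495*I*sqrt(3)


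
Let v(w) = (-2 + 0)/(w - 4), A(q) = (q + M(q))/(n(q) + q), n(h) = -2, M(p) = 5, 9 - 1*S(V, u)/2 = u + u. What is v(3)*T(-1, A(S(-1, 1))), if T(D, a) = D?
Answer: -2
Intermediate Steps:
S(V, u) = 18 - 4*u (S(V, u) = 18 - 2*(u + u) = 18 - 4*u)
A(q) = (5 + q)/(-2 + q) (A(q) = (q + 5)/(-2 + q) = (5 + q)/(-2 + q))
v(w) = -2/(-4 + w)
v(3)*T(-1, A(S(-1, 1))) = -2/(-4 + 3)*(-1) = -2/(-1)*(-1) = -2*(-1)*(-1) = 2*(-1) = -2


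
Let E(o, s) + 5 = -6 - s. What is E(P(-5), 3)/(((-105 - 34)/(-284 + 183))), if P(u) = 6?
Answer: -1414/139 ≈ -10.173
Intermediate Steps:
E(o, s) = -11 - s (E(o, s) = -5 + (-6 - s) = -11 - s)
E(P(-5), 3)/(((-105 - 34)/(-284 + 183))) = (-11 - 1*3)/(((-105 - 34)/(-284 + 183))) = (-11 - 3)/((-139/(-101))) = -14/((-139*(-1/101))) = -14/139/101 = -14*101/139 = -1414/139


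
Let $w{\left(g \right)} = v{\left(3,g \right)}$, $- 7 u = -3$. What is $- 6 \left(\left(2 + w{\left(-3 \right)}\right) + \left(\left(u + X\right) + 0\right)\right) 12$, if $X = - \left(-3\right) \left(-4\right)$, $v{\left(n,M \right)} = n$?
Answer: $\frac{3312}{7} \approx 473.14$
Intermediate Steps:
$u = \frac{3}{7}$ ($u = \left(- \frac{1}{7}\right) \left(-3\right) = \frac{3}{7} \approx 0.42857$)
$w{\left(g \right)} = 3$
$X = -12$ ($X = \left(-1\right) 12 = -12$)
$- 6 \left(\left(2 + w{\left(-3 \right)}\right) + \left(\left(u + X\right) + 0\right)\right) 12 = - 6 \left(\left(2 + 3\right) + \left(\left(\frac{3}{7} - 12\right) + 0\right)\right) 12 = - 6 \left(5 + \left(- \frac{81}{7} + 0\right)\right) 12 = - 6 \left(5 - \frac{81}{7}\right) 12 = \left(-6\right) \left(- \frac{46}{7}\right) 12 = \frac{276}{7} \cdot 12 = \frac{3312}{7}$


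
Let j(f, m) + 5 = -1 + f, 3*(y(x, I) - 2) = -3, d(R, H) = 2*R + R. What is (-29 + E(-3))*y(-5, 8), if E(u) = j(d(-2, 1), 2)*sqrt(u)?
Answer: -29 - 12*I*sqrt(3) ≈ -29.0 - 20.785*I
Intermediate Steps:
d(R, H) = 3*R
y(x, I) = 1 (y(x, I) = 2 + (1/3)*(-3) = 2 - 1 = 1)
j(f, m) = -6 + f (j(f, m) = -5 + (-1 + f) = -6 + f)
E(u) = -12*sqrt(u) (E(u) = (-6 + 3*(-2))*sqrt(u) = (-6 - 6)*sqrt(u) = -12*sqrt(u))
(-29 + E(-3))*y(-5, 8) = (-29 - 12*I*sqrt(3))*1 = -29 - 12*I*sqrt(3)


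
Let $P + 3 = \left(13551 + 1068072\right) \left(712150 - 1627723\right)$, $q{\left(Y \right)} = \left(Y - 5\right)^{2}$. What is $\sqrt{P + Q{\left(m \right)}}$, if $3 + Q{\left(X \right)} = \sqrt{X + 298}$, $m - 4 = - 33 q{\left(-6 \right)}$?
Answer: $\sqrt{-990304814985 + i \sqrt{3691}} \approx 3.0 \cdot 10^{-5} + 9.9514 \cdot 10^{5} i$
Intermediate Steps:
$q{\left(Y \right)} = \left(-5 + Y\right)^{2}$
$m = -3989$ ($m = 4 - 33 \left(-5 - 6\right)^{2} = 4 - 33 \left(-11\right)^{2} = 4 - 3993 = -3989$)
$Q{\left(X \right)} = -3 + \sqrt{298 + X}$ ($Q{\left(X \right)} = -3 + \sqrt{X + 298} = -3 + \sqrt{298 + X}$)
$P = -990304814982$ ($P = -3 + \left(13551 + 1068072\right) \left(712150 - 1627723\right) = -3 + 1081623 \left(-915573\right) = -3 - 990304814979 = -990304814982$)
$\sqrt{P + Q{\left(m \right)}} = \sqrt{-990304814982 - \left(3 - \sqrt{298 - 3989}\right)} = \sqrt{-990304814982 - \left(3 - \sqrt{-3691}\right)} = \sqrt{-990304814982 - \left(3 - i \sqrt{3691}\right)} = \sqrt{-990304814985 + i \sqrt{3691}}$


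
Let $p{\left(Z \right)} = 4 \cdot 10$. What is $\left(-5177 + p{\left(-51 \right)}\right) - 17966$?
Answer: $-23103$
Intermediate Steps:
$p{\left(Z \right)} = 40$
$\left(-5177 + p{\left(-51 \right)}\right) - 17966 = \left(-5177 + 40\right) - 17966 = -5137 - 17966 = -23103$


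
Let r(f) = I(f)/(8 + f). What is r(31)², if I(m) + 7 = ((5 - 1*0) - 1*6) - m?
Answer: 1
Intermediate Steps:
I(m) = -8 - m (I(m) = -7 + (((5 - 1*0) - 1*6) - m) = -7 + (((5 + 0) - 6) - m) = -7 + ((5 - 6) - m) = -7 + (-1 - m) = -8 - m)
r(f) = (-8 - f)/(8 + f)
r(31)² = (-1)² = 1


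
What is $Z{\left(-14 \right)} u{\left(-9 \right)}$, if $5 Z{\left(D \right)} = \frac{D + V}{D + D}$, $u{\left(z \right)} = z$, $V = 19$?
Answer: $\frac{9}{28} \approx 0.32143$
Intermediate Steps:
$Z{\left(D \right)} = \frac{19 + D}{10 D}$ ($Z{\left(D \right)} = \frac{\left(D + 19\right) \frac{1}{D + D}}{5} = \frac{\left(19 + D\right) \frac{1}{2 D}}{5} = \frac{\frac{1}{2} \frac{1}{D} \left(19 + D\right)}{5} = \frac{19 + D}{10 D}$)
$Z{\left(-14 \right)} u{\left(-9 \right)} = \frac{19 - 14}{10 \left(-14\right)} \left(-9\right) = \frac{1}{10} \left(- \frac{1}{14}\right) 5 \left(-9\right) = \left(- \frac{1}{28}\right) \left(-9\right) = \frac{9}{28}$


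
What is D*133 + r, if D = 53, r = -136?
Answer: 6913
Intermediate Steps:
D*133 + r = 53*133 - 136 = 7049 - 136 = 6913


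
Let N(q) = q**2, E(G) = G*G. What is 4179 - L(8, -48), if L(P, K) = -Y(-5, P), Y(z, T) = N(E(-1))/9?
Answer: 37612/9 ≈ 4179.1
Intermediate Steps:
E(G) = G**2
Y(z, T) = 1/9 (Y(z, T) = ((-1)**2)**2/9 = 1**2*(1/9) = 1*(1/9) = 1/9)
L(P, K) = -1/9 (L(P, K) = -1*1/9 = -1/9)
4179 - L(8, -48) = 4179 - 1*(-1/9) = 4179 + 1/9 = 37612/9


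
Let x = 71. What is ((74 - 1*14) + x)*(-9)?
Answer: -1179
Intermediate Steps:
((74 - 1*14) + x)*(-9) = ((74 - 1*14) + 71)*(-9) = ((74 - 14) + 71)*(-9) = (60 + 71)*(-9) = 131*(-9) = -1179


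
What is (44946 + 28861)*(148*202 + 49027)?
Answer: 5825069861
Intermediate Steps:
(44946 + 28861)*(148*202 + 49027) = 73807*(29896 + 49027) = 73807*78923 = 5825069861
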